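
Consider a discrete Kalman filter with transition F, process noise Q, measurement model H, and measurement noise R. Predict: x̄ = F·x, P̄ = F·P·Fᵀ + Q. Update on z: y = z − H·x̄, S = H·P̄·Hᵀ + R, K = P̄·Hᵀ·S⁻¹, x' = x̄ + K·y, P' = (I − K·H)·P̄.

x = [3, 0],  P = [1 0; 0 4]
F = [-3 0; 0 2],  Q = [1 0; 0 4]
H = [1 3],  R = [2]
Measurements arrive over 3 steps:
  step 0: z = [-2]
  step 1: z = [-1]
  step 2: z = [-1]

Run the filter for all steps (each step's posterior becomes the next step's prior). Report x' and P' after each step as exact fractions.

step 0: x̄ = F·x = [-9, 0]
step 0: P̄ = F·P·Fᵀ + Q = [10 0; 0 20]
step 0: y = z − H·x̄ = [7]
step 0: S = H·P̄·Hᵀ + R = [192]
step 0: K = P̄·Hᵀ·S⁻¹ = [5/96; 5/16]
step 0: x' = x̄ + K·y = [-829/96, 35/16]
step 0: P' = (I − K·H)·P̄ = [455/48 -25/8; -25/8 5/4]
step 1: x̄ = F·x = [829/32, 35/8]
step 1: P̄ = F·P·Fᵀ + Q = [1381/16 75/4; 75/4 9]
step 1: y = z − H·x̄ = [-1281/32]
step 1: S = H·P̄·Hᵀ + R = [4509/16]
step 1: K = P̄·Hᵀ·S⁻¹ = [2281/4509; 244/1503]
step 1: x' = x̄ + K·y = [8500/1503, -1064/501]
step 1: P' = (I − K·H)·P̄ = [63998/4509 -6604/1503; -6604/1503 788/501]
step 2: x̄ = F·x = [-8500/501, -2128/501]
step 2: P̄ = F·P·Fᵀ + Q = [64499/501 13208/501; 13208/501 5156/501]
step 2: y = z − H·x̄ = [14383/501]
step 2: S = H·P̄·Hᵀ + R = [191153/501]
step 2: K = P̄·Hᵀ·S⁻¹ = [104123/191153; 28676/191153]
step 2: x' = x̄ + K·y = [-253891/191153, 11324/191153]
step 2: P' = (I − K·H)·P̄ = [2969218/191153 -920324/191153; -920324/191153 325892/191153]

step 0: x' = [-829/96, 35/16], P' = [455/48 -25/8; -25/8 5/4]
step 1: x' = [8500/1503, -1064/501], P' = [63998/4509 -6604/1503; -6604/1503 788/501]
step 2: x' = [-253891/191153, 11324/191153], P' = [2969218/191153 -920324/191153; -920324/191153 325892/191153]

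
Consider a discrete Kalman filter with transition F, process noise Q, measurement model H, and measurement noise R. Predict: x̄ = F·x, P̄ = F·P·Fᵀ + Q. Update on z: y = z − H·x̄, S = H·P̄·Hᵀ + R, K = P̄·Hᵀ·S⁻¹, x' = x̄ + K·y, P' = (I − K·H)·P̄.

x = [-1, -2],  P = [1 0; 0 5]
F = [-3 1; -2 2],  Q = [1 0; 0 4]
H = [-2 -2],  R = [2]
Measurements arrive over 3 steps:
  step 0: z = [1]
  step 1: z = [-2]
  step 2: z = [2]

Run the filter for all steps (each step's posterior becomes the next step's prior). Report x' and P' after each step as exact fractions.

step 0: x̄ = F·x = [1, -2]
step 0: P̄ = F·P·Fᵀ + Q = [15 16; 16 28]
step 0: y = z − H·x̄ = [-1]
step 0: S = H·P̄·Hᵀ + R = [302]
step 0: K = P̄·Hᵀ·S⁻¹ = [-31/151; -44/151]
step 0: x' = x̄ + K·y = [182/151, -258/151]
step 0: P' = (I − K·H)·P̄ = [343/151 -312/151; -312/151 356/151]
step 1: x̄ = F·x = [-804/151, -880/151]
step 1: P̄ = F·P·Fᵀ + Q = [5466/151 5266/151; 5266/151 5896/151]
step 1: y = z − H·x̄ = [-3670/151]
step 1: S = H·P̄·Hᵀ + R = [87878/151]
step 1: K = P̄·Hᵀ·S⁻¹ = [-10732/43939; -11162/43939]
step 1: x' = x̄ + K·y = [26884/43939, 15220/43939]
step 1: P' = (I − K·H)·P̄ = [65026/43939 -54294/43939; -54294/43939 65456/43939]
step 2: x̄ = F·x = [-65432/43939, -23328/43939]
step 2: P̄ = F·P·Fᵀ + Q = [1020393/43939 955420/43939; 955420/43939 1132036/43939]
step 2: y = z − H·x̄ = [-12806/6277]
step 2: S = H·P̄·Hᵀ + R = [2334422/6277]
step 2: K = P̄·Hᵀ·S⁻¹ = [-282259/1167211; -298208/1167211]
step 2: x' = x̄ + K·y = [-8136162/8170477, -79136/8170477]
step 2: P' = (I − K·H)·P̄ = [12049057/8170477 -10073244/8170477; -10073244/8170477 12160700/8170477]

step 0: x' = [182/151, -258/151], P' = [343/151 -312/151; -312/151 356/151]
step 1: x' = [26884/43939, 15220/43939], P' = [65026/43939 -54294/43939; -54294/43939 65456/43939]
step 2: x' = [-8136162/8170477, -79136/8170477], P' = [12049057/8170477 -10073244/8170477; -10073244/8170477 12160700/8170477]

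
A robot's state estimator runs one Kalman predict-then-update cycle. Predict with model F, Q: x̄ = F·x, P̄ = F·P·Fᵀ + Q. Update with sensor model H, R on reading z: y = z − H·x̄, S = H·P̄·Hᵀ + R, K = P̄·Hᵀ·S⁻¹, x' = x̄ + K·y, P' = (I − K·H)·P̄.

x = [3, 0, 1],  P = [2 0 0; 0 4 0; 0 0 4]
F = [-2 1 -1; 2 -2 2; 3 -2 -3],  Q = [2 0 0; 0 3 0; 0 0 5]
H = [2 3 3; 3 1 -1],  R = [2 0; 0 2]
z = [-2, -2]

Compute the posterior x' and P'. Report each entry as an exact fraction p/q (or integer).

x̄ = F·x = [-7, 8, 6]
P̄ = F·P·Fᵀ + Q = [18 -24 -8; -24 43 4; -8 4 75]
y = z − H·x̄ = [-30, 17]
S = H·P̄·Hᵀ + R = [824 -308; -308 178]
K = P̄·Hᵀ·S⁻¹ = [32/1619 401/1619; 3195/25904 363/12952; 5039/25904 -2553/12952]
x' = x̄ + K·y = [-5476/1619, 30931/6476, -20637/6476]
P' = (I − K·H)·P̄ = [15824/1619 -28599/1619 18071/1619; -28599/1619 840695/25904 -533509/25904; 18071/1619 -533509/25904 344111/25904]

x' = [-5476/1619, 30931/6476, -20637/6476]
P' = [15824/1619 -28599/1619 18071/1619; -28599/1619 840695/25904 -533509/25904; 18071/1619 -533509/25904 344111/25904]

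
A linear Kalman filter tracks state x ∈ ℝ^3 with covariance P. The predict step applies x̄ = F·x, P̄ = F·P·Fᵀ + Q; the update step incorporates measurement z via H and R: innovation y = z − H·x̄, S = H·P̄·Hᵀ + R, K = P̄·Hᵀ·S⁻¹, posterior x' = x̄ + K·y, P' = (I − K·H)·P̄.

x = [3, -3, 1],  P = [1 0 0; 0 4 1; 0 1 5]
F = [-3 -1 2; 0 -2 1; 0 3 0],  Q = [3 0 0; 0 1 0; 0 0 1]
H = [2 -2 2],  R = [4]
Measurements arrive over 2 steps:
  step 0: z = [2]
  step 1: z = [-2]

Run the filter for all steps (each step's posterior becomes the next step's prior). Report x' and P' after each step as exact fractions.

step 0: x' = [-95/92, 49/46, 66/23], P' = [2775/92 767/46 -307/23; 767/46 245/23 -145/23; -307/23 -145/23 175/23]
step 1: x' = [-117953/7819, -44703/7819, 66464/7819], P' = [1945320/7819 849515/7819 -1079888/7819; 849515/7819 377926/7819 -467093/7819; -1079888/7819 -467093/7819 609101/7819]

step 0: x̄ = F·x = [-4, 7, -9]
step 0: P̄ = F·P·Fᵀ + Q = [32 13 -6; 13 18 -21; -6 -21 37]
step 0: y = z − H·x̄ = [42]
step 0: S = H·P̄·Hᵀ + R = [368]
step 0: K = P̄·Hᵀ·S⁻¹ = [13/184; -13/92; 13/46]
step 0: x' = x̄ + K·y = [-95/92, 49/46, 66/23]
step 0: P' = (I − K·H)·P̄ = [2775/92 767/46 -307/23; 767/46 245/23 -145/23; -307/23 -145/23 175/23]
step 1: x̄ = F·x = [715/92, 17/23, 147/46]
step 1: P̄ = F·P·Fᵀ + Q = [55291/92 4787/23 -10113/46; 4787/23 1758/23 -1905/23; -10113/46 -1905/23 2228/23]
step 1: y = z − H·x̄ = [-1033/46]
step 1: S = H·P̄·Hᵀ + R = [7819/23]
step 1: K = P̄·Hᵀ·S⁻¹ = [15917/15638; 2248/7819; -1847/7819]
step 1: x' = x̄ + K·y = [-117953/7819, -44703/7819, 66464/7819]
step 1: P' = (I − K·H)·P̄ = [1945320/7819 849515/7819 -1079888/7819; 849515/7819 377926/7819 -467093/7819; -1079888/7819 -467093/7819 609101/7819]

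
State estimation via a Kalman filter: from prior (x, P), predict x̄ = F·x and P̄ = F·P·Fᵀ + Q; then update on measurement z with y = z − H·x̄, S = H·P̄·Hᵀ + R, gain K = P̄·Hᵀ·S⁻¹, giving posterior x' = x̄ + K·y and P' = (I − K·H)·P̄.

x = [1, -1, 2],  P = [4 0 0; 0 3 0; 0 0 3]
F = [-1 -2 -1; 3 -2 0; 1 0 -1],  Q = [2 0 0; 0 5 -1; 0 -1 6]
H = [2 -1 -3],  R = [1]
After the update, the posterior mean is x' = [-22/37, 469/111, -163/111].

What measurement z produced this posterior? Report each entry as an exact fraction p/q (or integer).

x̄ = F·x = [-1, 5, -1]
P̄ = F·P·Fᵀ + Q = [21 0 -1; 0 53 11; -1 11 13]
S = H·P̄·Hᵀ + R = [333]
K = P̄·Hᵀ·S⁻¹ = [5/37; -86/333; -52/333]
x' − x̄ = [15/37, -86/111, -52/111] = K·y
y = (KᵀK)⁻¹·Kᵀ·(x' − x̄) = [3]
z = y + H·x̄ = [3] + [-4] = [-1]

z = [-1]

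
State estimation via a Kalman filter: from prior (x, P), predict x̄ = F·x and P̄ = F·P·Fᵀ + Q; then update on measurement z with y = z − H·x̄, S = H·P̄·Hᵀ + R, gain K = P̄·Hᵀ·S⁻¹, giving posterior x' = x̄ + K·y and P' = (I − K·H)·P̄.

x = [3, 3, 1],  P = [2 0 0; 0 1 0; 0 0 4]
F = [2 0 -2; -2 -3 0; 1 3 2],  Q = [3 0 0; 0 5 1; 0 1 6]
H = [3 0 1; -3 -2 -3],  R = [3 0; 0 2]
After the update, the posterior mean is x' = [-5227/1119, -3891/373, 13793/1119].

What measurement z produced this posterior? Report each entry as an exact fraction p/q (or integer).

x̄ = F·x = [4, -15, 14]
P̄ = F·P·Fᵀ + Q = [27 -8 -12; -8 22 -12; -12 -12 33]
S = H·P̄·Hᵀ + R = [207 -126; -126 174]
K = P̄·Hᵀ·S⁻¹ = [464/1119 299/2238; -236/1119 -68/1119; -302/1119 -313/746]
x' − x̄ = [-9703/1119, 1704/373, -1873/1119] = K·y
y = (KᵀK)⁻¹·Kᵀ·(x' − x̄) = [-28, 22]
z = y + H·x̄ = [-28, 22] + [26, -24] = [-2, -2]

z = [-2, -2]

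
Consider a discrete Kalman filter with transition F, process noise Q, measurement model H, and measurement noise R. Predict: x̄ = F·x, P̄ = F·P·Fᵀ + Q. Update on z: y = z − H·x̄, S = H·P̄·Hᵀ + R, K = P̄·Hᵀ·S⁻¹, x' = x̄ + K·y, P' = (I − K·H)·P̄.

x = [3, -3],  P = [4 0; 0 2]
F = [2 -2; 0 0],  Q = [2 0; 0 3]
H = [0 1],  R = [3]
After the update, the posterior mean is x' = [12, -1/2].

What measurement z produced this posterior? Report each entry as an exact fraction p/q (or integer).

x̄ = F·x = [12, 0]
P̄ = F·P·Fᵀ + Q = [26 0; 0 3]
S = H·P̄·Hᵀ + R = [6]
K = P̄·Hᵀ·S⁻¹ = [0; 1/2]
x' − x̄ = [0, -1/2] = K·y
y = (KᵀK)⁻¹·Kᵀ·(x' − x̄) = [-1]
z = y + H·x̄ = [-1] + [0] = [-1]

z = [-1]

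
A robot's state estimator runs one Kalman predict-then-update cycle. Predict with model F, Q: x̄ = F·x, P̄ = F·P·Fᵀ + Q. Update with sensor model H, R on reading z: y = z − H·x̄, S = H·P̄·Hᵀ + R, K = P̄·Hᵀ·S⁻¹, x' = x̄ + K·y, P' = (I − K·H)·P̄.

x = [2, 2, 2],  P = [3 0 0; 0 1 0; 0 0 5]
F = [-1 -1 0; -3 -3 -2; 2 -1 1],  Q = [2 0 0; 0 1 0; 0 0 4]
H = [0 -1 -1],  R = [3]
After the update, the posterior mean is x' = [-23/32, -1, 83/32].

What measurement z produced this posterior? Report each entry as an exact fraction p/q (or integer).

x̄ = F·x = [-4, -16, 4]
P̄ = F·P·Fᵀ + Q = [6 12 -5; 12 57 -25; -5 -25 22]
S = H·P̄·Hᵀ + R = [32]
K = P̄·Hᵀ·S⁻¹ = [-7/32; -1; 3/32]
x' − x̄ = [105/32, 15, -45/32] = K·y
y = (KᵀK)⁻¹·Kᵀ·(x' − x̄) = [-15]
z = y + H·x̄ = [-15] + [12] = [-3]

z = [-3]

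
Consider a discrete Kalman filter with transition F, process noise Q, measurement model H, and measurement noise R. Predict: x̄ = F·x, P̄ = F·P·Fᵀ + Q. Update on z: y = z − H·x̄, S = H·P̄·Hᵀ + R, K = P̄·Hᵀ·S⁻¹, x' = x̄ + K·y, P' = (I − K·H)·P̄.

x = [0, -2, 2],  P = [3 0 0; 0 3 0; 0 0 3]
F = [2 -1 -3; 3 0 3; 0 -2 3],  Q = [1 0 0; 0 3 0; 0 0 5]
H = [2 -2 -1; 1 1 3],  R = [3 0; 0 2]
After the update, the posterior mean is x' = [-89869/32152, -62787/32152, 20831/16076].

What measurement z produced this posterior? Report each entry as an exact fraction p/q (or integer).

z = [-3, -1]

x̄ = F·x = [-4, 6, 10]
P̄ = F·P·Fᵀ + Q = [43 -9 -21; -9 57 27; -21 27 44]
S = H·P̄·Hᵀ + R = [711 -454; -454 516]
K = P̄·Hᵀ·S⁻¹ = [25667/80380 36131/160760; -11739/80380 19533/160760; -2397/40190 17279/80380]
x' − x̄ = [38739/32152, -255699/32152, -139929/16076] = K·y
y = (KᵀK)⁻¹·Kᵀ·(x' − x̄) = [27, -33]
z = y + H·x̄ = [27, -33] + [-30, 32] = [-3, -1]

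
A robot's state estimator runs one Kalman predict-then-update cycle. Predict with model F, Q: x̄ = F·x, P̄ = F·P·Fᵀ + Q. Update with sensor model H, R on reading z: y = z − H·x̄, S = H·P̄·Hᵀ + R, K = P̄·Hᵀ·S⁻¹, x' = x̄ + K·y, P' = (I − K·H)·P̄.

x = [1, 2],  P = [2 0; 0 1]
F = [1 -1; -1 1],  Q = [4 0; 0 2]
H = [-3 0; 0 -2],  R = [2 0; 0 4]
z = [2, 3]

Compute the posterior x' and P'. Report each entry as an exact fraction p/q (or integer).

x̄ = F·x = [-1, 1]
P̄ = F·P·Fᵀ + Q = [7 -3; -3 5]
y = z − H·x̄ = [-1, 5]
S = H·P̄·Hᵀ + R = [65 -18; -18 24]
K = P̄·Hᵀ·S⁻¹ = [-33/103 1/103; 3/103 -122/309]
x' = x̄ + K·y = [-65/103, -310/309]
P' = (I − K·H)·P̄ = [22/103 -2/103; -2/103 244/309]

x' = [-65/103, -310/309]
P' = [22/103 -2/103; -2/103 244/309]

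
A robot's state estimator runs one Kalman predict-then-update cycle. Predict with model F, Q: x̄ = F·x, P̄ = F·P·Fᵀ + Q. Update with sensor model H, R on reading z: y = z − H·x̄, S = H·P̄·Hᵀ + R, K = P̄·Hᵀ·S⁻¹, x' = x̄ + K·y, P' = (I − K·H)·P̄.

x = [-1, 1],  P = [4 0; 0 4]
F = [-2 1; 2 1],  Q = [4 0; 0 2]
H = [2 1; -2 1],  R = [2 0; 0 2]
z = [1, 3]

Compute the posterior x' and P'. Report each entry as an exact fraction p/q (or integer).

x̄ = F·x = [3, -1]
P̄ = F·P·Fᵀ + Q = [24 -12; -12 22]
y = z − H·x̄ = [-4, 10]
S = H·P̄·Hᵀ + R = [72 -74; -74 168]
K = P̄·Hᵀ·S⁻¹ = [402/1655 -414/1655; 767/1655 791/1655]
x' = x̄ + K·y = [-783/1655, 3187/1655]
P' = (I − K·H)·P̄ = [408/1655 -12/1655; -12/1655 1558/1655]

x' = [-783/1655, 3187/1655]
P' = [408/1655 -12/1655; -12/1655 1558/1655]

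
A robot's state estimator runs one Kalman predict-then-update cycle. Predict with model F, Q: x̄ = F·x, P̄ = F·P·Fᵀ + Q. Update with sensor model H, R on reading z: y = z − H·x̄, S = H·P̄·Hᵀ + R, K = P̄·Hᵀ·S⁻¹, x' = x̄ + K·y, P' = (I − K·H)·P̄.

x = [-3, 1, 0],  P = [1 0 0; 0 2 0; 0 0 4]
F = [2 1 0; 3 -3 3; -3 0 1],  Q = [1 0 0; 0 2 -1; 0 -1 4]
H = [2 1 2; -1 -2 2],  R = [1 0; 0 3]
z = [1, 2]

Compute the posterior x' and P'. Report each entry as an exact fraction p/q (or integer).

x̄ = F·x = [-5, -12, 9]
P̄ = F·P·Fᵀ + Q = [7 0 -6; 0 65 2; -6 2 17]
y = z − H·x̄ = [5, -45]
S = H·P̄·Hᵀ + R = [122 -92; -92 346]
K = P̄·Hᵀ·S⁻¹ = [-24/767 -97/1534; 6141/16874 -2256/8437; 264/767 150/767]
x' = x̄ + K·y = [-3545/1534, 31257/16874, 1473/767]
P' = (I − K·H)·P̄ = [8991/1534 -4455/767 -2280/767; -4455/767 104569/16874 2218/767; -2280/767 2218/767 1303/767]

x' = [-3545/1534, 31257/16874, 1473/767]
P' = [8991/1534 -4455/767 -2280/767; -4455/767 104569/16874 2218/767; -2280/767 2218/767 1303/767]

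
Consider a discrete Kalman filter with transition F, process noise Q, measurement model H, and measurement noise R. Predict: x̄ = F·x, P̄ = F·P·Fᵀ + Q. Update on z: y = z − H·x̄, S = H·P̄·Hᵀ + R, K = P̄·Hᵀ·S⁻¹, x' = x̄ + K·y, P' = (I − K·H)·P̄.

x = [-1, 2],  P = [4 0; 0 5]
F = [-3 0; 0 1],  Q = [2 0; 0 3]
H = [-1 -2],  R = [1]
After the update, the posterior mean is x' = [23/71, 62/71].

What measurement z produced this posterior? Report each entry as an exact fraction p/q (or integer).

z = [-2]

x̄ = F·x = [3, 2]
P̄ = F·P·Fᵀ + Q = [38 0; 0 8]
S = H·P̄·Hᵀ + R = [71]
K = P̄·Hᵀ·S⁻¹ = [-38/71; -16/71]
x' − x̄ = [-190/71, -80/71] = K·y
y = (KᵀK)⁻¹·Kᵀ·(x' − x̄) = [5]
z = y + H·x̄ = [5] + [-7] = [-2]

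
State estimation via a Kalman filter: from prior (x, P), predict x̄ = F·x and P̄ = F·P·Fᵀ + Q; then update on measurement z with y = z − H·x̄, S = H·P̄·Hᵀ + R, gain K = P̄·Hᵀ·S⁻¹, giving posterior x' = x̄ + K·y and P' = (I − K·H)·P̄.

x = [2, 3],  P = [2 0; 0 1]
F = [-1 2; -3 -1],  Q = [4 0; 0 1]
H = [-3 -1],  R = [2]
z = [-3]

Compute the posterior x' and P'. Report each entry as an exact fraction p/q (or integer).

x̄ = F·x = [4, -9]
P̄ = F·P·Fᵀ + Q = [10 4; 4 20]
y = z − H·x̄ = [0]
S = H·P̄·Hᵀ + R = [136]
K = P̄·Hᵀ·S⁻¹ = [-1/4; -4/17]
x' = x̄ + K·y = [4, -9]
P' = (I − K·H)·P̄ = [3/2 -4; -4 212/17]

x' = [4, -9]
P' = [3/2 -4; -4 212/17]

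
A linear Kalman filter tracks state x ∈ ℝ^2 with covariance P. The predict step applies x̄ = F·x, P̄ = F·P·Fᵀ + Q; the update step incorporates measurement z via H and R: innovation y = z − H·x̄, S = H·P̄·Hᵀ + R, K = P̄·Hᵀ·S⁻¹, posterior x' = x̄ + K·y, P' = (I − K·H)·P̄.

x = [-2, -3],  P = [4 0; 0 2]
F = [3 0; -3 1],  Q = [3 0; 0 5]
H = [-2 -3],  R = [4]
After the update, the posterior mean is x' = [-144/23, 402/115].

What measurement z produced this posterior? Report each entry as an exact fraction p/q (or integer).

z = [2]

x̄ = F·x = [-6, 3]
P̄ = F·P·Fᵀ + Q = [39 -36; -36 43]
S = H·P̄·Hᵀ + R = [115]
K = P̄·Hᵀ·S⁻¹ = [6/23; -57/115]
x' − x̄ = [-6/23, 57/115] = K·y
y = (KᵀK)⁻¹·Kᵀ·(x' − x̄) = [-1]
z = y + H·x̄ = [-1] + [3] = [2]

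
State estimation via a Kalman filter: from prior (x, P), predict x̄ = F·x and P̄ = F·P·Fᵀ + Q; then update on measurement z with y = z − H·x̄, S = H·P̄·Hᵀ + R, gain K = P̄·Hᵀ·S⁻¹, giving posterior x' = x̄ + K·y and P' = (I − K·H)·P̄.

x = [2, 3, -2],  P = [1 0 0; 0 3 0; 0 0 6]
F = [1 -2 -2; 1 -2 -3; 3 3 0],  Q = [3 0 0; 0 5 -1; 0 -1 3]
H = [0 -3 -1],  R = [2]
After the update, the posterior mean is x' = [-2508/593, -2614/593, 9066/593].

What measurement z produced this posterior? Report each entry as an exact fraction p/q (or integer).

x̄ = F·x = [0, 2, 15]
P̄ = F·P·Fᵀ + Q = [40 49 -15; 49 72 -16; -15 -16 39]
S = H·P̄·Hᵀ + R = [593]
K = P̄·Hᵀ·S⁻¹ = [-132/593; -200/593; 9/593]
x' − x̄ = [-2508/593, -3800/593, 171/593] = K·y
y = (KᵀK)⁻¹·Kᵀ·(x' − x̄) = [19]
z = y + H·x̄ = [19] + [-21] = [-2]

z = [-2]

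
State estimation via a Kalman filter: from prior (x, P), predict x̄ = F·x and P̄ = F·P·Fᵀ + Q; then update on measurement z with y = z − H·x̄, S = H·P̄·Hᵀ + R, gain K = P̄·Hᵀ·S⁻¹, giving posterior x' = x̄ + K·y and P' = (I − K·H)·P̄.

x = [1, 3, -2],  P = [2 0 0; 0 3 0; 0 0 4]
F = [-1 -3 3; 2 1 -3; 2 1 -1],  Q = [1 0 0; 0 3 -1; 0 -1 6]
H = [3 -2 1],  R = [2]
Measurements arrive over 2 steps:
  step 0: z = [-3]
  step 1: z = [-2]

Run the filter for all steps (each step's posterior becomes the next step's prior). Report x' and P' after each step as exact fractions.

step 0: x' = [-804/389, -221/389, 763/389], P' = [3581/1167 1264/389 -2617/1167; 1264/389 2575/389 1208/389; -2617/1167 1208/389 14903/1167]
step 1: x' = [-9041/20416, -4171/10208, -1027/704], P' = [19632817/3552384 8329067/1776192 -827741/122496; 8329067/1776192 5004265/888096 -198799/61248; -827741/122496 -198799/61248 57241/4224]

step 0: x̄ = F·x = [-16, 11, 7]
step 0: P̄ = F·P·Fᵀ + Q = [66 -49 -25; -49 50 22; -25 22 21]
step 0: y = z − H·x̄ = [60]
step 0: S = H·P̄·Hᵀ + R = [1167]
step 0: K = P̄·Hᵀ·S⁻¹ = [271/1167; -75/389; -98/1167]
step 0: x' = x̄ + K·y = [-804/389, -221/389, 763/389]
step 0: P' = (I − K·H)·P̄ = [3581/1167 1264/389 -2617/1167; 1264/389 2575/389 1208/389; -2617/1167 1208/389 14903/1167]
step 1: x̄ = F·x = [3756/389, -4118/389, -2592/389]
step 1: P̄ = F·P·Fᵀ + Q = [181622/1167 -171073/1167 -98165/1167; -171073/1167 184505/1167 87199/1167; -98165/1167 87199/1167 62342/1167]
step 1: y = z − H·x̄ = [-17690/389]
step 1: S = H·P̄·Hᵀ + R = [1184128/389]
step 1: K = P̄·Hᵀ·S⁻¹ = [262949/1184128; -132505/592064; -4673/40832]
step 1: x' = x̄ + K·y = [-9041/20416, -4171/10208, -1027/704]
step 1: P' = (I − K·H)·P̄ = [19632817/3552384 8329067/1776192 -827741/122496; 8329067/1776192 5004265/888096 -198799/61248; -827741/122496 -198799/61248 57241/4224]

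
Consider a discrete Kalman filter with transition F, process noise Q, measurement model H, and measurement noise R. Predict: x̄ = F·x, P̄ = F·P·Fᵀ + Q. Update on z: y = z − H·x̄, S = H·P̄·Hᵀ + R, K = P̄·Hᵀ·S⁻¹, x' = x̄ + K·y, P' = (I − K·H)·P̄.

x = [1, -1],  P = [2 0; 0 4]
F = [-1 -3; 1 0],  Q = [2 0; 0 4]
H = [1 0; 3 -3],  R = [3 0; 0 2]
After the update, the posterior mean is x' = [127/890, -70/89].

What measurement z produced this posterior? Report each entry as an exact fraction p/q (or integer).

z = [-1, 3]

x̄ = F·x = [2, 1]
P̄ = F·P·Fᵀ + Q = [40 -2; -2 6]
S = H·P̄·Hᵀ + R = [43 126; 126 452]
K = P̄·Hᵀ·S⁻¹ = [551/890 189/1780; 53/89 -39/178]
x' − x̄ = [-1653/890, -159/89] = K·y
y = (KᵀK)⁻¹·Kᵀ·(x' − x̄) = [-3, 0]
z = y + H·x̄ = [-3, 0] + [2, 3] = [-1, 3]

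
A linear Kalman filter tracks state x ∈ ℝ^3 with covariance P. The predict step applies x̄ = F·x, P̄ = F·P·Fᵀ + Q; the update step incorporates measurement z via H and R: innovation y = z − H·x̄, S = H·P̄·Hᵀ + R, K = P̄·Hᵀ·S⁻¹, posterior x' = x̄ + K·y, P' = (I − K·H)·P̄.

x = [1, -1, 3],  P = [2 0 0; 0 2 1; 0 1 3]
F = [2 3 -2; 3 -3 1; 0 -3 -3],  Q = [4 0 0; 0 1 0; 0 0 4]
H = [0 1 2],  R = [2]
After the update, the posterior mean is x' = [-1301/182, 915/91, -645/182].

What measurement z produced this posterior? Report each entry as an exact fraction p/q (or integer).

x̄ = F·x = [-7, 9, -6]
P̄ = F·P·Fᵀ + Q = [30 -3 -3; -3 34 15; -3 15 67]
S = H·P̄·Hᵀ + R = [364]
K = P̄·Hᵀ·S⁻¹ = [-9/364; 16/91; 149/364]
x' − x̄ = [-27/182, 96/91, 447/182] = K·y
y = (KᵀK)⁻¹·Kᵀ·(x' − x̄) = [6]
z = y + H·x̄ = [6] + [-3] = [3]

z = [3]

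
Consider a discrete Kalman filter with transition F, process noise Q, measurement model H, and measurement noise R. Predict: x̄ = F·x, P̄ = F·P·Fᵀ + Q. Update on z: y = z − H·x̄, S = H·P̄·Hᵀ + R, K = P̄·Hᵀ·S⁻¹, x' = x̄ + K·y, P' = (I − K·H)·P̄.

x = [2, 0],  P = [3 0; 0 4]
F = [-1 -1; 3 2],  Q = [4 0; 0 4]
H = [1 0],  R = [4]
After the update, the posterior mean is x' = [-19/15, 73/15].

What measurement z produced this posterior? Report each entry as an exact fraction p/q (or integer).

x̄ = F·x = [-2, 6]
P̄ = F·P·Fᵀ + Q = [11 -17; -17 47]
S = H·P̄·Hᵀ + R = [15]
K = P̄·Hᵀ·S⁻¹ = [11/15; -17/15]
x' − x̄ = [11/15, -17/15] = K·y
y = (KᵀK)⁻¹·Kᵀ·(x' − x̄) = [1]
z = y + H·x̄ = [1] + [-2] = [-1]

z = [-1]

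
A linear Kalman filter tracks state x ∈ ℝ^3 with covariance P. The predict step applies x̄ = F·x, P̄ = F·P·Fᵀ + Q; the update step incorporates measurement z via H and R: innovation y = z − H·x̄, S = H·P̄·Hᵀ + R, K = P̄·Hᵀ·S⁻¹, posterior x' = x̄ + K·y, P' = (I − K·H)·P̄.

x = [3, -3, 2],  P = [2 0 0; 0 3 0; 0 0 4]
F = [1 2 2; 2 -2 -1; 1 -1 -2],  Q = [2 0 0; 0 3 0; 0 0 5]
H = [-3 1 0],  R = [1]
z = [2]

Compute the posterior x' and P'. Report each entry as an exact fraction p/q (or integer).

x̄ = F·x = [1, 10, 2]
P̄ = F·P·Fᵀ + Q = [32 -16 -20; -16 27 18; -20 18 26]
y = z − H·x̄ = [-5]
S = H·P̄·Hᵀ + R = [412]
K = P̄·Hᵀ·S⁻¹ = [-28/103; 75/412; 39/206]
x' = x̄ + K·y = [243/103, 3745/412, 217/206]
P' = (I − K·H)·P̄ = [160/103 452/103 124/103; 452/103 5499/412 783/206; 124/103 783/206 1157/103]

x' = [243/103, 3745/412, 217/206]
P' = [160/103 452/103 124/103; 452/103 5499/412 783/206; 124/103 783/206 1157/103]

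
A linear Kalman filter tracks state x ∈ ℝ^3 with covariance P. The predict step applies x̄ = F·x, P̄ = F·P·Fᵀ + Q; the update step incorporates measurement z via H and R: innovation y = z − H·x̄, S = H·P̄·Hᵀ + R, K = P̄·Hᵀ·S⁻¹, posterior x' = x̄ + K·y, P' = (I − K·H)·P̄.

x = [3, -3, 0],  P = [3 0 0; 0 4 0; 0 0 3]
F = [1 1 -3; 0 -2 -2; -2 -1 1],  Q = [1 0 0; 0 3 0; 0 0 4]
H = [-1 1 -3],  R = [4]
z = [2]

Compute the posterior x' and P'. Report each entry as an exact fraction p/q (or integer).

x' = [-416/131, 591/131, 231/131]
P' = [3561/131 830/131 -953/131; 830/131 3836/131 982/131; -953/131 982/131 709/131]

x̄ = F·x = [0, 6, -3]
P̄ = F·P·Fᵀ + Q = [35 10 -19; 10 31 2; -19 2 23]
y = z − H·x̄ = [-13]
S = H·P̄·Hᵀ + R = [131]
K = P̄·Hᵀ·S⁻¹ = [32/131; 15/131; -48/131]
x' = x̄ + K·y = [-416/131, 591/131, 231/131]
P' = (I − K·H)·P̄ = [3561/131 830/131 -953/131; 830/131 3836/131 982/131; -953/131 982/131 709/131]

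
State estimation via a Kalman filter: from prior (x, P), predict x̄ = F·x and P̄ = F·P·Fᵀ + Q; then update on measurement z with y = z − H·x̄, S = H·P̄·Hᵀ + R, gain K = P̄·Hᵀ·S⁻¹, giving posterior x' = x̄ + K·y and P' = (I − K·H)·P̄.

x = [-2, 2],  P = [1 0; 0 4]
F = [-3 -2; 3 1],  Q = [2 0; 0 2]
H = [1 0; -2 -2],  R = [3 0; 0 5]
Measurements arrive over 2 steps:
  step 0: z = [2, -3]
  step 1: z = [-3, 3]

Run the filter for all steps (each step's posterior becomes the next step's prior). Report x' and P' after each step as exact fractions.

step 0: x̄ = F·x = [2, -4]
step 0: P̄ = F·P·Fᵀ + Q = [27 -17; -17 15]
step 0: y = z − H·x̄ = [0, -7]
step 0: S = H·P̄·Hᵀ + R = [30 -20; -20 37]
step 0: K = P̄·Hᵀ·S⁻¹ = [599/710 -6/71; -549/710 -22/71]
step 0: x' = x̄ + K·y = [184/71, -130/71]
step 0: P' = (I − K·H)·P̄ = [1797/710 -1647/710; -1647/710 2197/710]
step 1: x̄ = F·x = [-292/71, 422/71]
step 1: P̄ = F·P·Fᵀ + Q = [6617/710 -2872/355; -2872/355 4954/355]
step 1: y = z − H·x̄ = [79/71, 473/71]
step 1: S = H·P̄·Hᵀ + R = [8747/710 -873/355; -873/355 11849/355]
step 1: K = P̄·Hᵀ·S⁻¹ = [216565/287659 -5238/287659; -212200/287659 -116724/287659]
step 1: x' = x̄ + K·y = [-976977/287659, 696026/287659]
step 1: P' = (I − K·H)·P̄ = [649695/287659 -636600/287659; -636600/287659 928410/287659]

step 0: x' = [184/71, -130/71], P' = [1797/710 -1647/710; -1647/710 2197/710]
step 1: x' = [-976977/287659, 696026/287659], P' = [649695/287659 -636600/287659; -636600/287659 928410/287659]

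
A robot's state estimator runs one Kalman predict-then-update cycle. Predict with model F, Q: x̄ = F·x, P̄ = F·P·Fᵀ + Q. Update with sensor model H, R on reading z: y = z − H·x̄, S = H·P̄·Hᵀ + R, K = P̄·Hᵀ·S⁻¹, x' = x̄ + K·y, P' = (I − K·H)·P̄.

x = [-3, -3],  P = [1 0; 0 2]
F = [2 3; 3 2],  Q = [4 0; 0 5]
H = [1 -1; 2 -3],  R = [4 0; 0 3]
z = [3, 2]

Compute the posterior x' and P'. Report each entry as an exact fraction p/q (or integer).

x' = [-31/5, -841/160]
P' = [78/5 54/5; 54/5 311/40]

x̄ = F·x = [-15, -15]
P̄ = F·P·Fᵀ + Q = [26 18; 18 22]
y = z − H·x̄ = [3, -13]
S = H·P̄·Hᵀ + R = [16 28; 28 89]
K = P̄·Hᵀ·S⁻¹ = [6/5 -2/5; 121/160 -23/40]
x' = x̄ + K·y = [-31/5, -841/160]
P' = (I − K·H)·P̄ = [78/5 54/5; 54/5 311/40]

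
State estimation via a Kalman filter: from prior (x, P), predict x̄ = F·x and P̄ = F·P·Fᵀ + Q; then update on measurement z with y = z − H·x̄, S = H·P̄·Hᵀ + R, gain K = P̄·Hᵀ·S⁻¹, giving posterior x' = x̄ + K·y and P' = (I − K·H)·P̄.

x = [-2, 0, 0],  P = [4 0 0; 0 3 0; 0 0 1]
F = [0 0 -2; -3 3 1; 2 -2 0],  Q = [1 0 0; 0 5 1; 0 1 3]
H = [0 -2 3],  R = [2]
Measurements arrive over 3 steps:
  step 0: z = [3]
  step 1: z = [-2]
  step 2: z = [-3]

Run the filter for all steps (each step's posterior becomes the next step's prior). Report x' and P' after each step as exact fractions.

step 0: x' = [108/1049, -753/1049, 529/1049], P' = [5229/1049 -1054/1049 -700/1049; -1054/1049 4260/1049 2666/1049; -700/1049 2666/1049 1894/1049]
step 1: x' = [-570386/375585, 1626358/1877925, -32026/375585], P' = [319909/75117 -345752/375585 -43744/75117; -345752/375585 7636171/1877925 952928/375585; -43744/75117 952928/375585 135034/75117]
step 2: x' = [4452184732/3113346049, 1329480551/3113346049, -2258882629/3113346049], P' = [12854730569/3113346049 -2782073740/3113346049 -1751981720/3113346049; -2782073740/3113346049 12642325154/3113346049 7886459122/3113346049; -1751981720/3113346049 7886459122/3113346049 5587487694/3113346049]

step 0: x̄ = F·x = [0, 6, -4]
step 0: P̄ = F·P·Fᵀ + Q = [5 -2 0; -2 69 -41; 0 -41 31]
step 0: y = z − H·x̄ = [27]
step 0: S = H·P̄·Hᵀ + R = [1049]
step 0: K = P̄·Hᵀ·S⁻¹ = [4/1049; -261/1049; 175/1049]
step 0: x' = x̄ + K·y = [108/1049, -753/1049, 529/1049]
step 0: P' = (I − K·H)·P̄ = [5229/1049 -1054/1049 -700/1049; -1054/1049 4260/1049 2666/1049; -700/1049 2666/1049 1894/1049]
step 1: x̄ = F·x = [-1058/1049, -2054/1049, 1722/1049]
step 1: P̄ = F·P·Fᵀ + Q = [8625/1049 -23984/1049 13464/1049; -23984/1049 131708/1049 -75265/1049; 13464/1049 -75265/1049 49535/1049]
step 1: y = z − H·x̄ = [-11372/1049]
step 1: S = H·P̄·Hᵀ + R = [1877925/1049]
step 1: K = P̄·Hᵀ·S⁻¹ = [17672/375585; -489211/1877925; 59827/375585]
step 1: x' = x̄ + K·y = [-570386/375585, 1626358/1877925, -32026/375585]
step 1: P' = (I − K·H)·P̄ = [319909/75117 -345752/375585 -43744/75117; -345752/375585 7636171/1877925 952928/375585; -43744/75117 952928/375585 135034/75117]
step 2: x̄ = F·x = [64052/375585, 13274734/1877925, -8956576/1877925]
step 2: P̄ = F·P·Fᵀ + Q = [615253/75117 -8380228/375585 4686592/375585; -8380228/375585 219737659/1877925 -124387051/1877925; 4686592/375585 -124387051/1877925 81999439/1877925]
step 2: y = z − H·x̄ = [47785421/1877925]
step 2: S = H·P̄·Hᵀ + R = [3113346049/1877925]
step 2: K = P̄·Hᵀ·S⁻¹ = [154101160/3113346049; -812636471/3113346049; 494772419/3113346049]
step 2: x' = x̄ + K·y = [4452184732/3113346049, 1329480551/3113346049, -2258882629/3113346049]
step 2: P' = (I − K·H)·P̄ = [12854730569/3113346049 -2782073740/3113346049 -1751981720/3113346049; -2782073740/3113346049 12642325154/3113346049 7886459122/3113346049; -1751981720/3113346049 7886459122/3113346049 5587487694/3113346049]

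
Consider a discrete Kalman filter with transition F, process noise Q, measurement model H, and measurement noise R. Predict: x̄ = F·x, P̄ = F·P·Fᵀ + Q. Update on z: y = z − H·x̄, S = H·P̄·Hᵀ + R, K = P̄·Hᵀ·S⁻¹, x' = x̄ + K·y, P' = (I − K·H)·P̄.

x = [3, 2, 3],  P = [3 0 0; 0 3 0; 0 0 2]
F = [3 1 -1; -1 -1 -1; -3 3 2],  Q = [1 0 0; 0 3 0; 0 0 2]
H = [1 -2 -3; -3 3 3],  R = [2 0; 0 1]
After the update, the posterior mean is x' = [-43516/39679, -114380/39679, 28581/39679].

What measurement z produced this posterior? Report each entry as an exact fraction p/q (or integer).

z = [3, -3]

x̄ = F·x = [8, -8, 3]
P̄ = F·P·Fᵀ + Q = [33 -10 -22; -10 11 -4; -22 -4 64]
S = H·P̄·Hᵀ + R = [779 -1035; -1035 1477]
K = P̄·Hᵀ·S⁻¹ = [-13031/39679 -14370/39679; 23245/79358 19029/79358; -24826/39679 -10788/39679]
x' − x̄ = [-360948/39679, 203052/39679, -90456/39679] = K·y
y = (KᵀK)⁻¹·Kᵀ·(x' − x̄) = [-12, 36]
z = y + H·x̄ = [-12, 36] + [15, -39] = [3, -3]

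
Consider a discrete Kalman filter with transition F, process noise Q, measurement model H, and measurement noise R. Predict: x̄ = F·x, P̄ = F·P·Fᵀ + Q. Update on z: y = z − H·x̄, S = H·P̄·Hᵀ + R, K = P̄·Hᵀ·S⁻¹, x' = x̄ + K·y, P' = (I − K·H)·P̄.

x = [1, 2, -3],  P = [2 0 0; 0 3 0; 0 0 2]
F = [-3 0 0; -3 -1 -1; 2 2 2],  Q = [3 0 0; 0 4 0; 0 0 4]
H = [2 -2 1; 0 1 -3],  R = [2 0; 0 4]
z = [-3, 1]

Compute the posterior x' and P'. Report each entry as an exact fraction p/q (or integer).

x' = [-20730/8303, -11441/8303, -6468/8303]
P' = [51873/8303 55356/8303 14844/8303; 55356/8303 64912/8303 19300/8303; 14844/8303 19300/8303 9236/8303]

x̄ = F·x = [-3, -2, 0]
P̄ = F·P·Fᵀ + Q = [21 18 -12; 18 27 -22; -12 -22 32]
y = z − H·x̄ = [-1, 3]
S = H·P̄·Hᵀ + R = [122 -196; -196 451]
K = P̄·Hᵀ·S⁻¹ = [3939/8303 2706/8303; 94/8303 1753/8303; 162/8303 -2102/8303]
x' = x̄ + K·y = [-20730/8303, -11441/8303, -6468/8303]
P' = (I − K·H)·P̄ = [51873/8303 55356/8303 14844/8303; 55356/8303 64912/8303 19300/8303; 14844/8303 19300/8303 9236/8303]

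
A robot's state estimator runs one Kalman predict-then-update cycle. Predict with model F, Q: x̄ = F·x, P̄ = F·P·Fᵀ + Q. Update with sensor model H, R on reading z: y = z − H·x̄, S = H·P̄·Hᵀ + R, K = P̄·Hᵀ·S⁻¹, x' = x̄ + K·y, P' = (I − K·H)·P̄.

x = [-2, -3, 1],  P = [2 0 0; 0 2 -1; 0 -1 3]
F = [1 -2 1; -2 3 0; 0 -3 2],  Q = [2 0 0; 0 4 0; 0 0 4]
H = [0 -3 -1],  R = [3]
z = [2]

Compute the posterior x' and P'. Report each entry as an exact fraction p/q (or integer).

x' = [811/175, -743/175, 1873/175]
P' = [2301/175 -1213/175 3543/175; -1213/175 894/175 -2484/175; 3543/175 -2484/175 7374/175]

x̄ = F·x = [5, -5, 11]
P̄ = F·P·Fᵀ + Q = [19 -19 25; -19 30 -24; 25 -24 46]
y = z − H·x̄ = [-2]
S = H·P̄·Hᵀ + R = [175]
K = P̄·Hᵀ·S⁻¹ = [32/175; -66/175; 26/175]
x' = x̄ + K·y = [811/175, -743/175, 1873/175]
P' = (I − K·H)·P̄ = [2301/175 -1213/175 3543/175; -1213/175 894/175 -2484/175; 3543/175 -2484/175 7374/175]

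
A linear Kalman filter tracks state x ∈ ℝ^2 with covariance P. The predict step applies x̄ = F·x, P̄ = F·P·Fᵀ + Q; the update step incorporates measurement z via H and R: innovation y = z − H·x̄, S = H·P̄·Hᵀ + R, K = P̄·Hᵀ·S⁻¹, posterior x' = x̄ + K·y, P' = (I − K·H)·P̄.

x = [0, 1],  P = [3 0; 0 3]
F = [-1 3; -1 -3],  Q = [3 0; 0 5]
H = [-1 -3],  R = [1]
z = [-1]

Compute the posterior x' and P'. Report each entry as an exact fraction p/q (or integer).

x̄ = F·x = [3, -3]
P̄ = F·P·Fᵀ + Q = [33 -24; -24 35]
y = z − H·x̄ = [-7]
S = H·P̄·Hᵀ + R = [205]
K = P̄·Hᵀ·S⁻¹ = [39/205; -81/205]
x' = x̄ + K·y = [342/205, -48/205]
P' = (I − K·H)·P̄ = [5244/205 -1761/205; -1761/205 614/205]

x' = [342/205, -48/205]
P' = [5244/205 -1761/205; -1761/205 614/205]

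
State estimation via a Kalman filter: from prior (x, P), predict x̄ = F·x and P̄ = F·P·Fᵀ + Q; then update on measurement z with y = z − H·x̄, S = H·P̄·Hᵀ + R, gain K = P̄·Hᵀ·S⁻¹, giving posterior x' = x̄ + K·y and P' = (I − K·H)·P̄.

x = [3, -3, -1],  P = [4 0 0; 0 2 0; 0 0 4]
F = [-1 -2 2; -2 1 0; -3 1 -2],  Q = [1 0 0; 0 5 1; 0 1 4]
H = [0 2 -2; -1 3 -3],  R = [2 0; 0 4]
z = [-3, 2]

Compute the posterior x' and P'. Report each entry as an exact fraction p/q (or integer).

x̄ = F·x = [1, -9, -10]
P̄ = F·P·Fᵀ + Q = [29 4 -8; 4 23 27; -8 27 58]
y = z − H·x̄ = [-5, 0]
S = H·P̄·Hᵀ + R = [110 138; 138 204]
K = P̄·Hᵀ·S⁻¹ = [655/566 -1271/1698; 48/283 -164/849; -153/566 -397/1698]
x' = x̄ + K·y = [-2709/566, -2787/283, -4895/566]
P' = (I − K·H)·P̄ = [10979/1698 1088/849 211/1698; 1088/849 18055/849 17911/849; 211/1698 17911/849 36281/1698]

x' = [-2709/566, -2787/283, -4895/566]
P' = [10979/1698 1088/849 211/1698; 1088/849 18055/849 17911/849; 211/1698 17911/849 36281/1698]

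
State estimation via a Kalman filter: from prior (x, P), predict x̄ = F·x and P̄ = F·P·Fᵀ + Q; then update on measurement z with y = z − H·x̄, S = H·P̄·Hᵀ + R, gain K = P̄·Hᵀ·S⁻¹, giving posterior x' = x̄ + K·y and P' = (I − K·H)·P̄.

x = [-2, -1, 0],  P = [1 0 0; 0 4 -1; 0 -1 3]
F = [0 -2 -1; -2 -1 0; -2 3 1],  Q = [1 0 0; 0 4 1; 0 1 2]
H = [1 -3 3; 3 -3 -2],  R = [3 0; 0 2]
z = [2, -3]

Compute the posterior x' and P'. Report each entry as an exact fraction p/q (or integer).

x' = [31928/26827, 33853/26827, 39071/26827]
P' = [61239/26827 45363/26827 43581/53654; 45363/26827 37117/26827 32359/53654; 43581/53654 32359/53654 12976/26827]

x̄ = F·x = [2, 5, 1]
P̄ = F·P·Fᵀ + Q = [16 7 -22; 7 12 -6; -22 -6 39]
y = z − H·x̄ = [12, 8]
S = H·P̄·Hᵀ + R = [412 -298; -298 476]
K = P̄·Hᵀ·S⁻¹ = [-6319/53654 4047/53654; -11633/53654 -7621/53654; 4060/26827 -9119/53654]
x' = x̄ + K·y = [31928/26827, 33853/26827, 39071/26827]
P' = (I − K·H)·P̄ = [61239/26827 45363/26827 43581/53654; 45363/26827 37117/26827 32359/53654; 43581/53654 32359/53654 12976/26827]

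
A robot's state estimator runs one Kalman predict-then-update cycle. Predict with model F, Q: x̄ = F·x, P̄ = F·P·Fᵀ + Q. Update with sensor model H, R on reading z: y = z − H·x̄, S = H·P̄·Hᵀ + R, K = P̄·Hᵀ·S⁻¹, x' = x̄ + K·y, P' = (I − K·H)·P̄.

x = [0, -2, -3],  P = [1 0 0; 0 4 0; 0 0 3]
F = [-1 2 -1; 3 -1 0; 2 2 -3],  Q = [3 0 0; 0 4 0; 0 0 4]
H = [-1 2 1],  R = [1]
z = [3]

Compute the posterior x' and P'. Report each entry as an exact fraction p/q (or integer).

x̄ = F·x = [-1, 2, 5]
P̄ = F·P·Fᵀ + Q = [23 -11 23; -11 17 -2; 23 -2 51]
y = z − H·x̄ = [-7]
S = H·P̄·Hᵀ + R = [133]
K = P̄·Hᵀ·S⁻¹ = [-22/133; 43/133; 24/133]
x' = x̄ + K·y = [3/19, -5/19, 71/19]
P' = (I − K·H)·P̄ = [2575/133 -517/133 3587/133; -517/133 412/133 -1298/133; 3587/133 -1298/133 6207/133]

x' = [3/19, -5/19, 71/19]
P' = [2575/133 -517/133 3587/133; -517/133 412/133 -1298/133; 3587/133 -1298/133 6207/133]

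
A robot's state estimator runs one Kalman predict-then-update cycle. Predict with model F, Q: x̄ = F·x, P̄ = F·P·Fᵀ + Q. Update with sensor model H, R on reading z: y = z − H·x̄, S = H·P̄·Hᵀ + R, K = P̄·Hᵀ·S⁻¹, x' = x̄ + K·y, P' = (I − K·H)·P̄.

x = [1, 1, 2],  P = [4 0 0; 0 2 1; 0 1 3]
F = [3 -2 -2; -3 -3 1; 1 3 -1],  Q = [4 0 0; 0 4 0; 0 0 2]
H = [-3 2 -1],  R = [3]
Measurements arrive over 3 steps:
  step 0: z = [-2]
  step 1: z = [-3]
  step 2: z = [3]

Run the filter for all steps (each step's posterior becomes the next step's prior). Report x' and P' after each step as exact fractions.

step 0: x̄ = F·x = [-3, -4, 2]
step 0: P̄ = F·P·Fᵀ + Q = [68 -26 2; -26 55 -27; 2 -27 21]
step 0: y = z − H·x̄ = [-1]
step 0: S = H·P̄·Hᵀ + R = [1288]
step 0: K = P̄·Hᵀ·S⁻¹ = [-129/644; 215/1288; -81/1288]
step 0: x' = x̄ + K·y = [-1803/644, -5367/1288, 2657/1288]
step 0: P' = (I − K·H)·P̄ = [5255/322 10991/644 -9161/644; 10991/644 24615/1288 -17361/1288; -9161/644 -17361/1288 20487/1288]
step 1: x̄ = F·x = [-2699/644, 3697/161, -5591/322]
step 1: P̄ = F·P·Fᵀ + Q = [47983/322 -47844/161 33909/161; -47844/161 130766/161 -93290/161; 33909/161 -93290/161 67290/161]
step 1: y = z − H·x̄ = [-50787/644]
step 1: S = H·P̄·Hᵀ + R = [3915005/322]
step 1: K = P̄·Hᵀ·S⁻¹ = [-403143/3915005; 996708/3915005; -711194/3915005]
step 1: x' = x̄ + K·y = [30769643/7830010, 11297026/3915005, -11891578/3915005]
step 1: P' = (I − K·H)·P̄ = [78662753/3915005 84462282/3915005 -65854266/3915005; 84462282/3915005 94634318/3915005 -67108334/3915005; -65854266/3915005 -67108334/3915005 65479712/3915005]
step 2: x̄ = F·x = [94687137/7830010, -183874241/7830010, 24466991/1566002]
step 2: P̄ = F·P·Fᵀ + Q = [603918053/3915005 -1385626869/3915005 197616483/783001; -1385626869/3915005 3958910047/3915005 -566558257/783001; 197616483/783001 -566558257/783001 408962713/783001]
step 2: y = z − H·x̄ = [398817439/3915005]
step 2: S = H·P̄·Hᵀ + R = [57214643303/3915005]
step 2: K = P̄·Hᵀ·S⁻¹ = [-5571090312/57214643303; 14907491986/57214643303; -10674643380/57214643303]
step 2: x' = x̄ + K·y = [248733993315/114429286606, 350047174937/114429286606, -387002585255/114429286606]
step 2: P' = (I − K·H)·P̄ = [898059829343/57214643303 963686411265/57214643303 -750093394563/57214643303; 963686411265/57214643303 1091776101209/57214643303 -752229507335/57214643303; -750093394563/57214643303 -752229507335/57214643303 777845099159/57214643303]

step 0: x' = [-1803/644, -5367/1288, 2657/1288], P' = [5255/322 10991/644 -9161/644; 10991/644 24615/1288 -17361/1288; -9161/644 -17361/1288 20487/1288]
step 1: x' = [30769643/7830010, 11297026/3915005, -11891578/3915005], P' = [78662753/3915005 84462282/3915005 -65854266/3915005; 84462282/3915005 94634318/3915005 -67108334/3915005; -65854266/3915005 -67108334/3915005 65479712/3915005]
step 2: x' = [248733993315/114429286606, 350047174937/114429286606, -387002585255/114429286606], P' = [898059829343/57214643303 963686411265/57214643303 -750093394563/57214643303; 963686411265/57214643303 1091776101209/57214643303 -752229507335/57214643303; -750093394563/57214643303 -752229507335/57214643303 777845099159/57214643303]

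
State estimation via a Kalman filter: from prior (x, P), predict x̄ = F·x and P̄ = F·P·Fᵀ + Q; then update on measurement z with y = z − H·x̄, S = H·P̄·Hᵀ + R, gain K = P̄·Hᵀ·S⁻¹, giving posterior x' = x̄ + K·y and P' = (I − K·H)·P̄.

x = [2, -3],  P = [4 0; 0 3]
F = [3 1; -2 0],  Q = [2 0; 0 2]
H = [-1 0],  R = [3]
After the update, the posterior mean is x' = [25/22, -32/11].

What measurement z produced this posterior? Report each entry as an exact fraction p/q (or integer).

z = [-1]

x̄ = F·x = [3, -4]
P̄ = F·P·Fᵀ + Q = [41 -24; -24 18]
S = H·P̄·Hᵀ + R = [44]
K = P̄·Hᵀ·S⁻¹ = [-41/44; 6/11]
x' − x̄ = [-41/22, 12/11] = K·y
y = (KᵀK)⁻¹·Kᵀ·(x' − x̄) = [2]
z = y + H·x̄ = [2] + [-3] = [-1]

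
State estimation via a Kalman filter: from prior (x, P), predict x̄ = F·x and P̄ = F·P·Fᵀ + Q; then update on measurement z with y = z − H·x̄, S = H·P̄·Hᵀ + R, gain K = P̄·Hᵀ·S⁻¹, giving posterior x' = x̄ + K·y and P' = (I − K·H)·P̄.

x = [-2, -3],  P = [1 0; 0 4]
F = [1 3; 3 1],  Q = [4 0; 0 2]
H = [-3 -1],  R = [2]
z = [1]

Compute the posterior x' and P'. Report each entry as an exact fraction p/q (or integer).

x' = [211/238, -456/119]
P' = [118/119 -285/119; -285/119 885/119]

x̄ = F·x = [-11, -9]
P̄ = F·P·Fᵀ + Q = [41 15; 15 15]
y = z − H·x̄ = [-41]
S = H·P̄·Hᵀ + R = [476]
K = P̄·Hᵀ·S⁻¹ = [-69/238; -15/119]
x' = x̄ + K·y = [211/238, -456/119]
P' = (I − K·H)·P̄ = [118/119 -285/119; -285/119 885/119]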